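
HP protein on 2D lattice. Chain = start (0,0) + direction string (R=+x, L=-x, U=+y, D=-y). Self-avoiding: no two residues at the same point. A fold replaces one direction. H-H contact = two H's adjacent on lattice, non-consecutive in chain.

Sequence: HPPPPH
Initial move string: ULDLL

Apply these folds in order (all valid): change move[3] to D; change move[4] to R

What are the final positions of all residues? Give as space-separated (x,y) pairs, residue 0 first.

Initial moves: ULDLL
Fold: move[3]->D => ULDDL (positions: [(0, 0), (0, 1), (-1, 1), (-1, 0), (-1, -1), (-2, -1)])
Fold: move[4]->R => ULDDR (positions: [(0, 0), (0, 1), (-1, 1), (-1, 0), (-1, -1), (0, -1)])

Answer: (0,0) (0,1) (-1,1) (-1,0) (-1,-1) (0,-1)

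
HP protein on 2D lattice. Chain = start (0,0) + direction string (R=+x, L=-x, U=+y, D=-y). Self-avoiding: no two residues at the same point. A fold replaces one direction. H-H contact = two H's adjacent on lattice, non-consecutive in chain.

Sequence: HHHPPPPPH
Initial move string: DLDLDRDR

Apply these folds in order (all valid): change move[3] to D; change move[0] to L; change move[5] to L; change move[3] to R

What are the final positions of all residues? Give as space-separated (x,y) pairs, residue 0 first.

Answer: (0,0) (-1,0) (-2,0) (-2,-1) (-1,-1) (-1,-2) (-2,-2) (-2,-3) (-1,-3)

Derivation:
Initial moves: DLDLDRDR
Fold: move[3]->D => DLDDDRDR (positions: [(0, 0), (0, -1), (-1, -1), (-1, -2), (-1, -3), (-1, -4), (0, -4), (0, -5), (1, -5)])
Fold: move[0]->L => LLDDDRDR (positions: [(0, 0), (-1, 0), (-2, 0), (-2, -1), (-2, -2), (-2, -3), (-1, -3), (-1, -4), (0, -4)])
Fold: move[5]->L => LLDDDLDR (positions: [(0, 0), (-1, 0), (-2, 0), (-2, -1), (-2, -2), (-2, -3), (-3, -3), (-3, -4), (-2, -4)])
Fold: move[3]->R => LLDRDLDR (positions: [(0, 0), (-1, 0), (-2, 0), (-2, -1), (-1, -1), (-1, -2), (-2, -2), (-2, -3), (-1, -3)])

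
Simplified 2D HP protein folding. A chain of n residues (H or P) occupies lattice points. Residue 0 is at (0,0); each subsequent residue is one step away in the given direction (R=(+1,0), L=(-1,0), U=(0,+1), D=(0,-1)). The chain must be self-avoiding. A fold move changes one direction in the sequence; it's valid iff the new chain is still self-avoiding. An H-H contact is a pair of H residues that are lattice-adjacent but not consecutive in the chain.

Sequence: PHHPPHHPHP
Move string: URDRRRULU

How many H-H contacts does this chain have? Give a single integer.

Answer: 1

Derivation:
Positions: [(0, 0), (0, 1), (1, 1), (1, 0), (2, 0), (3, 0), (4, 0), (4, 1), (3, 1), (3, 2)]
H-H contact: residue 5 @(3,0) - residue 8 @(3, 1)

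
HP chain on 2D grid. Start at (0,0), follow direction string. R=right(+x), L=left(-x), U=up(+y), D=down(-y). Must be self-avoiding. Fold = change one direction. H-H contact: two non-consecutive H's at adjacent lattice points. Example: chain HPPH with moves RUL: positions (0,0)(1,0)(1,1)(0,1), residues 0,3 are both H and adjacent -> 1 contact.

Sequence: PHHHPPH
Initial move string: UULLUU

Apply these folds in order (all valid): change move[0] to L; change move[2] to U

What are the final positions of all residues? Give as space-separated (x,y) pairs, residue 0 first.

Answer: (0,0) (-1,0) (-1,1) (-1,2) (-2,2) (-2,3) (-2,4)

Derivation:
Initial moves: UULLUU
Fold: move[0]->L => LULLUU (positions: [(0, 0), (-1, 0), (-1, 1), (-2, 1), (-3, 1), (-3, 2), (-3, 3)])
Fold: move[2]->U => LUULUU (positions: [(0, 0), (-1, 0), (-1, 1), (-1, 2), (-2, 2), (-2, 3), (-2, 4)])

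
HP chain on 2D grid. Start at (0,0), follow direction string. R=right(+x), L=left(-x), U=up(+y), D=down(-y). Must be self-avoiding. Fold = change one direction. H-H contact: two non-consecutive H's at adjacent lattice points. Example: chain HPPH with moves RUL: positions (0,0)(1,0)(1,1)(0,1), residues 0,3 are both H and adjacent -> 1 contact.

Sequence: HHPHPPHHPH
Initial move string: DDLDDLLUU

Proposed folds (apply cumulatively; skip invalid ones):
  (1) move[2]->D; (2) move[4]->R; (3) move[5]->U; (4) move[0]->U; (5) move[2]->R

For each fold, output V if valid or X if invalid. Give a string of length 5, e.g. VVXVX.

Answer: VXXXV

Derivation:
Initial: DDLDDLLUU -> [(0, 0), (0, -1), (0, -2), (-1, -2), (-1, -3), (-1, -4), (-2, -4), (-3, -4), (-3, -3), (-3, -2)]
Fold 1: move[2]->D => DDDDDLLUU VALID
Fold 2: move[4]->R => DDDDRLLUU INVALID (collision), skipped
Fold 3: move[5]->U => DDDDDULUU INVALID (collision), skipped
Fold 4: move[0]->U => UDDDDLLUU INVALID (collision), skipped
Fold 5: move[2]->R => DDRDDLLUU VALID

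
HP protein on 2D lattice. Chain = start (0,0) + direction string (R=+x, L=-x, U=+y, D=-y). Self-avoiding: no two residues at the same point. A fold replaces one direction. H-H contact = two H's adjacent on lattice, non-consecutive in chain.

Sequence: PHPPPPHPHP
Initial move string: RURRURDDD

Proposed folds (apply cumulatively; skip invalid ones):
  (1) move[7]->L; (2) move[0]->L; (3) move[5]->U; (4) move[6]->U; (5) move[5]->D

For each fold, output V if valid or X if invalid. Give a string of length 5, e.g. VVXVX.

Answer: XVXXX

Derivation:
Initial: RURRURDDD -> [(0, 0), (1, 0), (1, 1), (2, 1), (3, 1), (3, 2), (4, 2), (4, 1), (4, 0), (4, -1)]
Fold 1: move[7]->L => RURRURDLD INVALID (collision), skipped
Fold 2: move[0]->L => LURRURDDD VALID
Fold 3: move[5]->U => LURRUUDDD INVALID (collision), skipped
Fold 4: move[6]->U => LURRURUDD INVALID (collision), skipped
Fold 5: move[5]->D => LURRUDDDD INVALID (collision), skipped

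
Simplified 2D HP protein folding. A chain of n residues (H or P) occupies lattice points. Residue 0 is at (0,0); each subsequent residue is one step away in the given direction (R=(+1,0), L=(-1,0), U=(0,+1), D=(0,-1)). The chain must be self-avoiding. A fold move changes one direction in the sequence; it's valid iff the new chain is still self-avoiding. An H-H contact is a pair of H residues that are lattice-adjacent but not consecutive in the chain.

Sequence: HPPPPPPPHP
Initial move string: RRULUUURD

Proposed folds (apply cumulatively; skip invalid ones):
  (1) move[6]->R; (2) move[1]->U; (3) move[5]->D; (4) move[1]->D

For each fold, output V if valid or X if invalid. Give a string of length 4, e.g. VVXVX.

Answer: VVXX

Derivation:
Initial: RRULUUURD -> [(0, 0), (1, 0), (2, 0), (2, 1), (1, 1), (1, 2), (1, 3), (1, 4), (2, 4), (2, 3)]
Fold 1: move[6]->R => RRULUURRD VALID
Fold 2: move[1]->U => RUULUURRD VALID
Fold 3: move[5]->D => RUULUDRRD INVALID (collision), skipped
Fold 4: move[1]->D => RDULUURRD INVALID (collision), skipped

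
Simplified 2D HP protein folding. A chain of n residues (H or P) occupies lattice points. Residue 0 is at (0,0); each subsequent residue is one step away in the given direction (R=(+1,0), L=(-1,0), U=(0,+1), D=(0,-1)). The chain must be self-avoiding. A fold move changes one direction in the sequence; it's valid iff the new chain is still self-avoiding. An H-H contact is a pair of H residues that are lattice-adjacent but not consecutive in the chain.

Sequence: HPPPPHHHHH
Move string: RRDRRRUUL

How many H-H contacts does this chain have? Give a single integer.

Answer: 0

Derivation:
Positions: [(0, 0), (1, 0), (2, 0), (2, -1), (3, -1), (4, -1), (5, -1), (5, 0), (5, 1), (4, 1)]
No H-H contacts found.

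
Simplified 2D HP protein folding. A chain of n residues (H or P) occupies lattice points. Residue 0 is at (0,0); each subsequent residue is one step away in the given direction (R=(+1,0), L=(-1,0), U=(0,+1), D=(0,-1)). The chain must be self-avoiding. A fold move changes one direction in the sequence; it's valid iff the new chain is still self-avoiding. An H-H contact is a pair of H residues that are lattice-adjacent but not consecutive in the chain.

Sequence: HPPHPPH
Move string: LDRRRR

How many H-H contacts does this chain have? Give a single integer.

Positions: [(0, 0), (-1, 0), (-1, -1), (0, -1), (1, -1), (2, -1), (3, -1)]
H-H contact: residue 0 @(0,0) - residue 3 @(0, -1)

Answer: 1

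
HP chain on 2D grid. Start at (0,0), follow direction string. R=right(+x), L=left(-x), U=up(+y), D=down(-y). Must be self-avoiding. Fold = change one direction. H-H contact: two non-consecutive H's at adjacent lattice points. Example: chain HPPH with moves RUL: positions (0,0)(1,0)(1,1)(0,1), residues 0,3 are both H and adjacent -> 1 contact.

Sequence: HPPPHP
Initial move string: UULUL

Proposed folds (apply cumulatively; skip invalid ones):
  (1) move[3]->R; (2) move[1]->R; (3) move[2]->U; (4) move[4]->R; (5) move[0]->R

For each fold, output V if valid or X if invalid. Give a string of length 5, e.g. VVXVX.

Answer: XXVVV

Derivation:
Initial: UULUL -> [(0, 0), (0, 1), (0, 2), (-1, 2), (-1, 3), (-2, 3)]
Fold 1: move[3]->R => UULRL INVALID (collision), skipped
Fold 2: move[1]->R => URLUL INVALID (collision), skipped
Fold 3: move[2]->U => UUUUL VALID
Fold 4: move[4]->R => UUUUR VALID
Fold 5: move[0]->R => RUUUR VALID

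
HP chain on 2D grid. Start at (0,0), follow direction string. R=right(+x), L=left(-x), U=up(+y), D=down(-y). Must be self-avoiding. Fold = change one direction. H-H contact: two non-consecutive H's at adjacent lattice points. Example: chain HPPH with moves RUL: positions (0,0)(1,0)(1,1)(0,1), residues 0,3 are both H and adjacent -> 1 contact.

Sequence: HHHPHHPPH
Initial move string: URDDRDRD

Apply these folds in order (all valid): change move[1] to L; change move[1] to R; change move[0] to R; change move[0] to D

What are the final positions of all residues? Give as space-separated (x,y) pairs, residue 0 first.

Answer: (0,0) (0,-1) (1,-1) (1,-2) (1,-3) (2,-3) (2,-4) (3,-4) (3,-5)

Derivation:
Initial moves: URDDRDRD
Fold: move[1]->L => ULDDRDRD (positions: [(0, 0), (0, 1), (-1, 1), (-1, 0), (-1, -1), (0, -1), (0, -2), (1, -2), (1, -3)])
Fold: move[1]->R => URDDRDRD (positions: [(0, 0), (0, 1), (1, 1), (1, 0), (1, -1), (2, -1), (2, -2), (3, -2), (3, -3)])
Fold: move[0]->R => RRDDRDRD (positions: [(0, 0), (1, 0), (2, 0), (2, -1), (2, -2), (3, -2), (3, -3), (4, -3), (4, -4)])
Fold: move[0]->D => DRDDRDRD (positions: [(0, 0), (0, -1), (1, -1), (1, -2), (1, -3), (2, -3), (2, -4), (3, -4), (3, -5)])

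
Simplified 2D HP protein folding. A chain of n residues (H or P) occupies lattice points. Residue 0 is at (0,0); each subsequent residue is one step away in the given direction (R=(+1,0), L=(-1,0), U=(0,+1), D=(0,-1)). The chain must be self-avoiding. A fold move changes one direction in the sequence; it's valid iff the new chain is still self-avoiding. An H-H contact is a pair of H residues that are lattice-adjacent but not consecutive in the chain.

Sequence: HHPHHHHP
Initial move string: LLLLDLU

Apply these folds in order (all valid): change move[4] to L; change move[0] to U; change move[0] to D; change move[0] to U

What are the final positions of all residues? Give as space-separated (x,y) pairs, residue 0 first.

Initial moves: LLLLDLU
Fold: move[4]->L => LLLLLLU (positions: [(0, 0), (-1, 0), (-2, 0), (-3, 0), (-4, 0), (-5, 0), (-6, 0), (-6, 1)])
Fold: move[0]->U => ULLLLLU (positions: [(0, 0), (0, 1), (-1, 1), (-2, 1), (-3, 1), (-4, 1), (-5, 1), (-5, 2)])
Fold: move[0]->D => DLLLLLU (positions: [(0, 0), (0, -1), (-1, -1), (-2, -1), (-3, -1), (-4, -1), (-5, -1), (-5, 0)])
Fold: move[0]->U => ULLLLLU (positions: [(0, 0), (0, 1), (-1, 1), (-2, 1), (-3, 1), (-4, 1), (-5, 1), (-5, 2)])

Answer: (0,0) (0,1) (-1,1) (-2,1) (-3,1) (-4,1) (-5,1) (-5,2)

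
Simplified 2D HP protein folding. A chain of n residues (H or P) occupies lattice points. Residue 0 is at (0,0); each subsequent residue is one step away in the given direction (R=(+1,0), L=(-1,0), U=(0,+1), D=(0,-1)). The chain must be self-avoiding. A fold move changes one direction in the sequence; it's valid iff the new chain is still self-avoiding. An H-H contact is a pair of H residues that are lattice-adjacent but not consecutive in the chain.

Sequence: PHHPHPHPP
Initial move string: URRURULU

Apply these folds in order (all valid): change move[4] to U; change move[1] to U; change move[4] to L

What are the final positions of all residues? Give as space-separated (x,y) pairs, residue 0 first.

Answer: (0,0) (0,1) (0,2) (1,2) (1,3) (0,3) (0,4) (-1,4) (-1,5)

Derivation:
Initial moves: URRURULU
Fold: move[4]->U => URRUUULU (positions: [(0, 0), (0, 1), (1, 1), (2, 1), (2, 2), (2, 3), (2, 4), (1, 4), (1, 5)])
Fold: move[1]->U => UURUUULU (positions: [(0, 0), (0, 1), (0, 2), (1, 2), (1, 3), (1, 4), (1, 5), (0, 5), (0, 6)])
Fold: move[4]->L => UURULULU (positions: [(0, 0), (0, 1), (0, 2), (1, 2), (1, 3), (0, 3), (0, 4), (-1, 4), (-1, 5)])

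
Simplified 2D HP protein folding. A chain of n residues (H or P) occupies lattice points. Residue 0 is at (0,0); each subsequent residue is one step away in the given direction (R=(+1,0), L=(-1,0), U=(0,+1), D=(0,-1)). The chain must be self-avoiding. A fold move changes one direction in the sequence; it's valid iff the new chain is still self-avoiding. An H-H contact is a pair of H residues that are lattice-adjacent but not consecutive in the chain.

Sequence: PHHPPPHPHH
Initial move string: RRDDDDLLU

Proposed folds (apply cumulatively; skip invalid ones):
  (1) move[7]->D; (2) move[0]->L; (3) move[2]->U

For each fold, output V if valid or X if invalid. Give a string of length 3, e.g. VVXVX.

Answer: XXX

Derivation:
Initial: RRDDDDLLU -> [(0, 0), (1, 0), (2, 0), (2, -1), (2, -2), (2, -3), (2, -4), (1, -4), (0, -4), (0, -3)]
Fold 1: move[7]->D => RRDDDDLDU INVALID (collision), skipped
Fold 2: move[0]->L => LRDDDDLLU INVALID (collision), skipped
Fold 3: move[2]->U => RRUDDDLLU INVALID (collision), skipped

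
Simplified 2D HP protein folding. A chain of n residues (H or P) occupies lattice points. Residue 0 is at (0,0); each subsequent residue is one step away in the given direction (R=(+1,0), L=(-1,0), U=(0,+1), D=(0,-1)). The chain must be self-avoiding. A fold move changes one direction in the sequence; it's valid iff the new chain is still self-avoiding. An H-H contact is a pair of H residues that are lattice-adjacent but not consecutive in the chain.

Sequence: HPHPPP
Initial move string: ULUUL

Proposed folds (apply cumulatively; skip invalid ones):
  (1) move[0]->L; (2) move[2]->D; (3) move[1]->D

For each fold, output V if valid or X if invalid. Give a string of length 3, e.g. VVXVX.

Answer: VXX

Derivation:
Initial: ULUUL -> [(0, 0), (0, 1), (-1, 1), (-1, 2), (-1, 3), (-2, 3)]
Fold 1: move[0]->L => LLUUL VALID
Fold 2: move[2]->D => LLDUL INVALID (collision), skipped
Fold 3: move[1]->D => LDUUL INVALID (collision), skipped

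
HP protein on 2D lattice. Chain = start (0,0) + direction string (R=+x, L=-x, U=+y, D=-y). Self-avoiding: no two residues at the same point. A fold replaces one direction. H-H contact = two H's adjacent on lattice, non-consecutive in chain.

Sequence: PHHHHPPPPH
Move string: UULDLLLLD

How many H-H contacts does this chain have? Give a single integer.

Positions: [(0, 0), (0, 1), (0, 2), (-1, 2), (-1, 1), (-2, 1), (-3, 1), (-4, 1), (-5, 1), (-5, 0)]
H-H contact: residue 1 @(0,1) - residue 4 @(-1, 1)

Answer: 1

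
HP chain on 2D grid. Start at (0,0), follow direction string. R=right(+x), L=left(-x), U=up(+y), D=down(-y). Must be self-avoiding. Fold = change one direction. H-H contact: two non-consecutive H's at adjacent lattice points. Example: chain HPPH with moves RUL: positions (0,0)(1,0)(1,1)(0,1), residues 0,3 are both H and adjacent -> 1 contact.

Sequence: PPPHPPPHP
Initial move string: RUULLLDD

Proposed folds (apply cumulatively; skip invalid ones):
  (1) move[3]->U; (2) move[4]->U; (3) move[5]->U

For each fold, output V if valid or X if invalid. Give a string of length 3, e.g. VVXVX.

Answer: VVX

Derivation:
Initial: RUULLLDD -> [(0, 0), (1, 0), (1, 1), (1, 2), (0, 2), (-1, 2), (-2, 2), (-2, 1), (-2, 0)]
Fold 1: move[3]->U => RUUULLDD VALID
Fold 2: move[4]->U => RUUUULDD VALID
Fold 3: move[5]->U => RUUUUUDD INVALID (collision), skipped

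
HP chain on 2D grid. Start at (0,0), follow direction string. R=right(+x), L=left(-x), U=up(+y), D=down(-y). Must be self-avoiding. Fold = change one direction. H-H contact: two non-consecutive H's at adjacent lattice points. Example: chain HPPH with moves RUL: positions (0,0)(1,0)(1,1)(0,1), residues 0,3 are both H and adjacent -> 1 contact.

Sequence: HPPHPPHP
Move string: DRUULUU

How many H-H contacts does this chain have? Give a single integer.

Positions: [(0, 0), (0, -1), (1, -1), (1, 0), (1, 1), (0, 1), (0, 2), (0, 3)]
H-H contact: residue 0 @(0,0) - residue 3 @(1, 0)

Answer: 1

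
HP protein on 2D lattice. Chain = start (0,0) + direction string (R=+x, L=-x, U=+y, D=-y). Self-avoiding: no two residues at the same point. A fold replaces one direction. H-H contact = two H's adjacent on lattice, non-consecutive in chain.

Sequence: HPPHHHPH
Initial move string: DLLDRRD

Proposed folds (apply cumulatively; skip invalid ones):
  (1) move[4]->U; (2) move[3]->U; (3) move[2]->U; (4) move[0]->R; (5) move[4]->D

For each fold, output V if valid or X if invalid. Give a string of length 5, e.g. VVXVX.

Answer: XXXXV

Derivation:
Initial: DLLDRRD -> [(0, 0), (0, -1), (-1, -1), (-2, -1), (-2, -2), (-1, -2), (0, -2), (0, -3)]
Fold 1: move[4]->U => DLLDURD INVALID (collision), skipped
Fold 2: move[3]->U => DLLURRD INVALID (collision), skipped
Fold 3: move[2]->U => DLUDRRD INVALID (collision), skipped
Fold 4: move[0]->R => RLLDRRD INVALID (collision), skipped
Fold 5: move[4]->D => DLLDDRD VALID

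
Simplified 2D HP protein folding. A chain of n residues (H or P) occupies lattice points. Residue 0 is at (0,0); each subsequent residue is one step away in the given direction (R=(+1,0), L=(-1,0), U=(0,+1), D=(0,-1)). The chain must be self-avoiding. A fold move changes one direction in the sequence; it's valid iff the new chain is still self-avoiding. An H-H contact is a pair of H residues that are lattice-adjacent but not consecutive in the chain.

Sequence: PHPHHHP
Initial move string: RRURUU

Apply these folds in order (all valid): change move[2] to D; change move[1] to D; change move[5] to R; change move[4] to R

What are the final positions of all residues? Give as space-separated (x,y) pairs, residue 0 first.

Answer: (0,0) (1,0) (1,-1) (1,-2) (2,-2) (3,-2) (4,-2)

Derivation:
Initial moves: RRURUU
Fold: move[2]->D => RRDRUU (positions: [(0, 0), (1, 0), (2, 0), (2, -1), (3, -1), (3, 0), (3, 1)])
Fold: move[1]->D => RDDRUU (positions: [(0, 0), (1, 0), (1, -1), (1, -2), (2, -2), (2, -1), (2, 0)])
Fold: move[5]->R => RDDRUR (positions: [(0, 0), (1, 0), (1, -1), (1, -2), (2, -2), (2, -1), (3, -1)])
Fold: move[4]->R => RDDRRR (positions: [(0, 0), (1, 0), (1, -1), (1, -2), (2, -2), (3, -2), (4, -2)])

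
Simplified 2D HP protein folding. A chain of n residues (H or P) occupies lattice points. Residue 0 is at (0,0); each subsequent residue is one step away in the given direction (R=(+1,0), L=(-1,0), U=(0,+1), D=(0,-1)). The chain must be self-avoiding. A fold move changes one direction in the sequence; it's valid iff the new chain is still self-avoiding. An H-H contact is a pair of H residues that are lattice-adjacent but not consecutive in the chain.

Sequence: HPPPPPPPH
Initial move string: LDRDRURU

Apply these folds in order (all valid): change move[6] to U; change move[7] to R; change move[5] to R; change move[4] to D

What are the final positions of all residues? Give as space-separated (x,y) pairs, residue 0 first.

Answer: (0,0) (-1,0) (-1,-1) (0,-1) (0,-2) (0,-3) (1,-3) (1,-2) (2,-2)

Derivation:
Initial moves: LDRDRURU
Fold: move[6]->U => LDRDRUUU (positions: [(0, 0), (-1, 0), (-1, -1), (0, -1), (0, -2), (1, -2), (1, -1), (1, 0), (1, 1)])
Fold: move[7]->R => LDRDRUUR (positions: [(0, 0), (-1, 0), (-1, -1), (0, -1), (0, -2), (1, -2), (1, -1), (1, 0), (2, 0)])
Fold: move[5]->R => LDRDRRUR (positions: [(0, 0), (-1, 0), (-1, -1), (0, -1), (0, -2), (1, -2), (2, -2), (2, -1), (3, -1)])
Fold: move[4]->D => LDRDDRUR (positions: [(0, 0), (-1, 0), (-1, -1), (0, -1), (0, -2), (0, -3), (1, -3), (1, -2), (2, -2)])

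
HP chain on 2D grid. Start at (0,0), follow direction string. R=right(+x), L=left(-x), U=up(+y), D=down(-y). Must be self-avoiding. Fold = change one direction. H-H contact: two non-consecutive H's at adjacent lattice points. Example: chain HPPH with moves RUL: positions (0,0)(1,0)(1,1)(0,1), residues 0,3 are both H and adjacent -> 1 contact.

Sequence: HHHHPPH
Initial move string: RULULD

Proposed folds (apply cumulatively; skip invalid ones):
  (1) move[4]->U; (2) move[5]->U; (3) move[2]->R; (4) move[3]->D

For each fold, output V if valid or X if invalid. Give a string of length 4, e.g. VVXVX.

Initial: RULULD -> [(0, 0), (1, 0), (1, 1), (0, 1), (0, 2), (-1, 2), (-1, 1)]
Fold 1: move[4]->U => RULUUD INVALID (collision), skipped
Fold 2: move[5]->U => RULULU VALID
Fold 3: move[2]->R => RURULU VALID
Fold 4: move[3]->D => RURDLU INVALID (collision), skipped

Answer: XVVX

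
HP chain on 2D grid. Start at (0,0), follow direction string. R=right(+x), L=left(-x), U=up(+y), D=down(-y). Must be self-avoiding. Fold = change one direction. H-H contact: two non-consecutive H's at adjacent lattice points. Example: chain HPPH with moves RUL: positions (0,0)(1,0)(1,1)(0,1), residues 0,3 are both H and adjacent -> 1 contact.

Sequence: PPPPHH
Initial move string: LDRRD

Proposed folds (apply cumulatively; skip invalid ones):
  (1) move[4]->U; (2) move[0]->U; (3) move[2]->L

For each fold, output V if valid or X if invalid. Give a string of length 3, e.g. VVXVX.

Answer: VXX

Derivation:
Initial: LDRRD -> [(0, 0), (-1, 0), (-1, -1), (0, -1), (1, -1), (1, -2)]
Fold 1: move[4]->U => LDRRU VALID
Fold 2: move[0]->U => UDRRU INVALID (collision), skipped
Fold 3: move[2]->L => LDLRU INVALID (collision), skipped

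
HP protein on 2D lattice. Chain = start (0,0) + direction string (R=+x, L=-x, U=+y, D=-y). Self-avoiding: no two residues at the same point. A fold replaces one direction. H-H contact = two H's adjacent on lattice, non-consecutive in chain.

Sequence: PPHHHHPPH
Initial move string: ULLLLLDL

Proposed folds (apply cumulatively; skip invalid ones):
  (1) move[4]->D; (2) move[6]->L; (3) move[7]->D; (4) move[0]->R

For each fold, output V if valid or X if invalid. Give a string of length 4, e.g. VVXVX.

Initial: ULLLLLDL -> [(0, 0), (0, 1), (-1, 1), (-2, 1), (-3, 1), (-4, 1), (-5, 1), (-5, 0), (-6, 0)]
Fold 1: move[4]->D => ULLLDLDL VALID
Fold 2: move[6]->L => ULLLDLLL VALID
Fold 3: move[7]->D => ULLLDLLD VALID
Fold 4: move[0]->R => RLLLDLLD INVALID (collision), skipped

Answer: VVVX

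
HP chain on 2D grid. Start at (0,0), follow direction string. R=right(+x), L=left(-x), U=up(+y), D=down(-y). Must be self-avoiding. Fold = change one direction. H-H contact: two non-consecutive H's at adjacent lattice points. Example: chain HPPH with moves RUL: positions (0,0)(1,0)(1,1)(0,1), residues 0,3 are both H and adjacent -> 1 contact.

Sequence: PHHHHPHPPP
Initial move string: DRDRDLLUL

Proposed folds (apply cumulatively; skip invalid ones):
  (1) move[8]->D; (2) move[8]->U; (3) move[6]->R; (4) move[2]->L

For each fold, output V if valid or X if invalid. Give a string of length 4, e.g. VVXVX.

Answer: XXXX

Derivation:
Initial: DRDRDLLUL -> [(0, 0), (0, -1), (1, -1), (1, -2), (2, -2), (2, -3), (1, -3), (0, -3), (0, -2), (-1, -2)]
Fold 1: move[8]->D => DRDRDLLUD INVALID (collision), skipped
Fold 2: move[8]->U => DRDRDLLUU INVALID (collision), skipped
Fold 3: move[6]->R => DRDRDLRUL INVALID (collision), skipped
Fold 4: move[2]->L => DRLRDLLUL INVALID (collision), skipped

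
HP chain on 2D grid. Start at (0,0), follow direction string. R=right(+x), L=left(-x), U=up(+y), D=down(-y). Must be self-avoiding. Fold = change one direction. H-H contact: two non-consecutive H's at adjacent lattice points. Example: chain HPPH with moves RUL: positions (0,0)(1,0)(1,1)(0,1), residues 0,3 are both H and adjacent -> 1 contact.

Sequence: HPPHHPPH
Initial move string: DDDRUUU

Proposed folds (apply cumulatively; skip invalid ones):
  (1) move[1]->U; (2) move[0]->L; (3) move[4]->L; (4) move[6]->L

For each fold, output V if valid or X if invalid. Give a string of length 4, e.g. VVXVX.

Answer: XXXX

Derivation:
Initial: DDDRUUU -> [(0, 0), (0, -1), (0, -2), (0, -3), (1, -3), (1, -2), (1, -1), (1, 0)]
Fold 1: move[1]->U => DUDRUUU INVALID (collision), skipped
Fold 2: move[0]->L => LDDRUUU INVALID (collision), skipped
Fold 3: move[4]->L => DDDRLUU INVALID (collision), skipped
Fold 4: move[6]->L => DDDRUUL INVALID (collision), skipped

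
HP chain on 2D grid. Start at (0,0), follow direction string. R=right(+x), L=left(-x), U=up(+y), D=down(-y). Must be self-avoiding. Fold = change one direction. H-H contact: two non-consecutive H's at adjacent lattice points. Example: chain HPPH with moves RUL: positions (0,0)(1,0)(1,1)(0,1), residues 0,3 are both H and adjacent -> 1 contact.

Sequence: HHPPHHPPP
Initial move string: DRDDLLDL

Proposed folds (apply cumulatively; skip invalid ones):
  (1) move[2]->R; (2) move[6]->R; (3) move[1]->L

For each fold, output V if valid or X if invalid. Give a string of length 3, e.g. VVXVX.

Initial: DRDDLLDL -> [(0, 0), (0, -1), (1, -1), (1, -2), (1, -3), (0, -3), (-1, -3), (-1, -4), (-2, -4)]
Fold 1: move[2]->R => DRRDLLDL VALID
Fold 2: move[6]->R => DRRDLLRL INVALID (collision), skipped
Fold 3: move[1]->L => DLRDLLDL INVALID (collision), skipped

Answer: VXX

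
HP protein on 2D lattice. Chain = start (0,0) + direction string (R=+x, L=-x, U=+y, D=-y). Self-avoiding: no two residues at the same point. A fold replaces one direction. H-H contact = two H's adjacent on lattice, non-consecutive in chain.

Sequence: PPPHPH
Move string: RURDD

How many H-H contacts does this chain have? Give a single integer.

Positions: [(0, 0), (1, 0), (1, 1), (2, 1), (2, 0), (2, -1)]
No H-H contacts found.

Answer: 0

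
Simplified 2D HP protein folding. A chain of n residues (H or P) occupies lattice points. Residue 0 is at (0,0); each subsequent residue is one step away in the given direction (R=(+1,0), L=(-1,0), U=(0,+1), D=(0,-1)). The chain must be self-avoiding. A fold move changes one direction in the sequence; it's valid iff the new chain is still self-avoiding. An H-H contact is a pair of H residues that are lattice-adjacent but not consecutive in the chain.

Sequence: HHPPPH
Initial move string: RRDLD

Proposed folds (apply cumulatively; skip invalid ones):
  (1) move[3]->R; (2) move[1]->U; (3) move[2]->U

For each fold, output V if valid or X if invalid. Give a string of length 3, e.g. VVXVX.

Initial: RRDLD -> [(0, 0), (1, 0), (2, 0), (2, -1), (1, -1), (1, -2)]
Fold 1: move[3]->R => RRDRD VALID
Fold 2: move[1]->U => RUDRD INVALID (collision), skipped
Fold 3: move[2]->U => RRURD VALID

Answer: VXV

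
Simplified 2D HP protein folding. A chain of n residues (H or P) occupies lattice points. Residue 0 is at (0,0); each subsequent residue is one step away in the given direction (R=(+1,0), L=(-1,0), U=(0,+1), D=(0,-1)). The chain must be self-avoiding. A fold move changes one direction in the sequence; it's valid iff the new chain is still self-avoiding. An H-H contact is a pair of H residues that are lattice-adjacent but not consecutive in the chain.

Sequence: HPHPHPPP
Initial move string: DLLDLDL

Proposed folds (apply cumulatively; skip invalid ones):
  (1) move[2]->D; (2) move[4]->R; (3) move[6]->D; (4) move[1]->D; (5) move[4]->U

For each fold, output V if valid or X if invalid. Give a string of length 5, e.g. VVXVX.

Answer: VVVVX

Derivation:
Initial: DLLDLDL -> [(0, 0), (0, -1), (-1, -1), (-2, -1), (-2, -2), (-3, -2), (-3, -3), (-4, -3)]
Fold 1: move[2]->D => DLDDLDL VALID
Fold 2: move[4]->R => DLDDRDL VALID
Fold 3: move[6]->D => DLDDRDD VALID
Fold 4: move[1]->D => DDDDRDD VALID
Fold 5: move[4]->U => DDDDUDD INVALID (collision), skipped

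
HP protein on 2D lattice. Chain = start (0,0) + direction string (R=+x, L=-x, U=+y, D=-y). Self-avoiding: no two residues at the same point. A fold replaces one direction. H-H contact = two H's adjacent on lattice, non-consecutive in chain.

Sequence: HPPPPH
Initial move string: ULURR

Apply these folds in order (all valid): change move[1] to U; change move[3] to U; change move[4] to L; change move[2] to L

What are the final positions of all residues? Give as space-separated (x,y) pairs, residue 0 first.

Answer: (0,0) (0,1) (0,2) (-1,2) (-1,3) (-2,3)

Derivation:
Initial moves: ULURR
Fold: move[1]->U => UUURR (positions: [(0, 0), (0, 1), (0, 2), (0, 3), (1, 3), (2, 3)])
Fold: move[3]->U => UUUUR (positions: [(0, 0), (0, 1), (0, 2), (0, 3), (0, 4), (1, 4)])
Fold: move[4]->L => UUUUL (positions: [(0, 0), (0, 1), (0, 2), (0, 3), (0, 4), (-1, 4)])
Fold: move[2]->L => UULUL (positions: [(0, 0), (0, 1), (0, 2), (-1, 2), (-1, 3), (-2, 3)])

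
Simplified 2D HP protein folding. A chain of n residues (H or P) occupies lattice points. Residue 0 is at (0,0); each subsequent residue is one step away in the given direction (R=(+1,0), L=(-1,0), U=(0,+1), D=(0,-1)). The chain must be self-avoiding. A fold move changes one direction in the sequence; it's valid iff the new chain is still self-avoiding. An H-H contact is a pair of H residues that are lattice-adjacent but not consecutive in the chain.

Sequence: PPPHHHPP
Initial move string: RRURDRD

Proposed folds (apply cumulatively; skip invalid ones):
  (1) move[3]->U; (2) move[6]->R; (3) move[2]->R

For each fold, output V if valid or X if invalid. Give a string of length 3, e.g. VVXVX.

Initial: RRURDRD -> [(0, 0), (1, 0), (2, 0), (2, 1), (3, 1), (3, 0), (4, 0), (4, -1)]
Fold 1: move[3]->U => RRUUDRD INVALID (collision), skipped
Fold 2: move[6]->R => RRURDRR VALID
Fold 3: move[2]->R => RRRRDRR VALID

Answer: XVV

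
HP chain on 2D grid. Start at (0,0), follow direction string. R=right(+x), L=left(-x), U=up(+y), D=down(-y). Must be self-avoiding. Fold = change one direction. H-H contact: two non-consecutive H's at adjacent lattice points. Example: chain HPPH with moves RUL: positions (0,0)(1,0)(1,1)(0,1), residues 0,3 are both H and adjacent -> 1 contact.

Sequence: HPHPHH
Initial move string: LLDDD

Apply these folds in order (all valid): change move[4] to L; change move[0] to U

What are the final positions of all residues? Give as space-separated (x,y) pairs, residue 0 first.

Answer: (0,0) (0,1) (-1,1) (-1,0) (-1,-1) (-2,-1)

Derivation:
Initial moves: LLDDD
Fold: move[4]->L => LLDDL (positions: [(0, 0), (-1, 0), (-2, 0), (-2, -1), (-2, -2), (-3, -2)])
Fold: move[0]->U => ULDDL (positions: [(0, 0), (0, 1), (-1, 1), (-1, 0), (-1, -1), (-2, -1)])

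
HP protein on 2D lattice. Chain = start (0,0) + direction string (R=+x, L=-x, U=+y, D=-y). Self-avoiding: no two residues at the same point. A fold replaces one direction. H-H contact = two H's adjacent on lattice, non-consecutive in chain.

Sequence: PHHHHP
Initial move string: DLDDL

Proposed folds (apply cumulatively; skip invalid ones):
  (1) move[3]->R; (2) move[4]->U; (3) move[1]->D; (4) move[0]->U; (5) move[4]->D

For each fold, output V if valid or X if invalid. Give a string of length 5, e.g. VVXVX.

Answer: XXVXV

Derivation:
Initial: DLDDL -> [(0, 0), (0, -1), (-1, -1), (-1, -2), (-1, -3), (-2, -3)]
Fold 1: move[3]->R => DLDRL INVALID (collision), skipped
Fold 2: move[4]->U => DLDDU INVALID (collision), skipped
Fold 3: move[1]->D => DDDDL VALID
Fold 4: move[0]->U => UDDDL INVALID (collision), skipped
Fold 5: move[4]->D => DDDDD VALID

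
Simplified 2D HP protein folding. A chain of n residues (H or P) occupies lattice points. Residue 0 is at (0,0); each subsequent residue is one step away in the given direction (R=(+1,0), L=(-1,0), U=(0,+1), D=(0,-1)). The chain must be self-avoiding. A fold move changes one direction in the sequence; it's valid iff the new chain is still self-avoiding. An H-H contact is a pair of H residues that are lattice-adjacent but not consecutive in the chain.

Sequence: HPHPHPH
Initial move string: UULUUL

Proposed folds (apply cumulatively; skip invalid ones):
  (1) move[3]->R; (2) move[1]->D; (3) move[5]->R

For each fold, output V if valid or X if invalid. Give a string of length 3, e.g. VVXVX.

Initial: UULUUL -> [(0, 0), (0, 1), (0, 2), (-1, 2), (-1, 3), (-1, 4), (-2, 4)]
Fold 1: move[3]->R => UULRUL INVALID (collision), skipped
Fold 2: move[1]->D => UDLUUL INVALID (collision), skipped
Fold 3: move[5]->R => UULUUR VALID

Answer: XXV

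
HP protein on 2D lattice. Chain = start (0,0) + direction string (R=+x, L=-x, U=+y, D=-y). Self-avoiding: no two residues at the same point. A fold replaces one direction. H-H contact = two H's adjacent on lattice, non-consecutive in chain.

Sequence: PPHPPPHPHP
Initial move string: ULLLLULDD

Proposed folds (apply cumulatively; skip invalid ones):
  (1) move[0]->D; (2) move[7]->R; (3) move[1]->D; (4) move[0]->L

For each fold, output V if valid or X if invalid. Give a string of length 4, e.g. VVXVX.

Answer: VXVV

Derivation:
Initial: ULLLLULDD -> [(0, 0), (0, 1), (-1, 1), (-2, 1), (-3, 1), (-4, 1), (-4, 2), (-5, 2), (-5, 1), (-5, 0)]
Fold 1: move[0]->D => DLLLLULDD VALID
Fold 2: move[7]->R => DLLLLULRD INVALID (collision), skipped
Fold 3: move[1]->D => DDLLLULDD VALID
Fold 4: move[0]->L => LDLLLULDD VALID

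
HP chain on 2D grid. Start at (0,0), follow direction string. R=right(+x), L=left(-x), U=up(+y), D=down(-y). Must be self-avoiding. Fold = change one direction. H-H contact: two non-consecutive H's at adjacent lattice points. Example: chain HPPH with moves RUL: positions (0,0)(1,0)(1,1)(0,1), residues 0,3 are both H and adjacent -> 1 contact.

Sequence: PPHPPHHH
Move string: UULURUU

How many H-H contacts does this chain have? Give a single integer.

Answer: 1

Derivation:
Positions: [(0, 0), (0, 1), (0, 2), (-1, 2), (-1, 3), (0, 3), (0, 4), (0, 5)]
H-H contact: residue 2 @(0,2) - residue 5 @(0, 3)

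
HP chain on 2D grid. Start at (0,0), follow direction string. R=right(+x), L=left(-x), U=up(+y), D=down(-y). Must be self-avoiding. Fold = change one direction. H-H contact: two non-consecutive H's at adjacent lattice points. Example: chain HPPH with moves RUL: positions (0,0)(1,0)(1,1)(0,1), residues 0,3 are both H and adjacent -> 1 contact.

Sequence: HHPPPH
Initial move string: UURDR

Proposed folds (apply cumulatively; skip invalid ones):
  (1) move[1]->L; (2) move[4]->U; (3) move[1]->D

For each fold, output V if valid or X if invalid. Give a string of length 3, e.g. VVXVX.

Initial: UURDR -> [(0, 0), (0, 1), (0, 2), (1, 2), (1, 1), (2, 1)]
Fold 1: move[1]->L => ULRDR INVALID (collision), skipped
Fold 2: move[4]->U => UURDU INVALID (collision), skipped
Fold 3: move[1]->D => UDRDR INVALID (collision), skipped

Answer: XXX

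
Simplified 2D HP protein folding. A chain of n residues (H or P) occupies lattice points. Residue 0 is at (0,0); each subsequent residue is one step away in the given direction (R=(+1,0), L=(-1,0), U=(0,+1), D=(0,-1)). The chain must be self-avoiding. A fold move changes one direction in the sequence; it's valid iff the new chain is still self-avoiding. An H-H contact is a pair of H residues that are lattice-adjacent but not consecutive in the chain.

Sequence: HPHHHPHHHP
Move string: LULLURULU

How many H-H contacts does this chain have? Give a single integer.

Positions: [(0, 0), (-1, 0), (-1, 1), (-2, 1), (-3, 1), (-3, 2), (-2, 2), (-2, 3), (-3, 3), (-3, 4)]
H-H contact: residue 3 @(-2,1) - residue 6 @(-2, 2)

Answer: 1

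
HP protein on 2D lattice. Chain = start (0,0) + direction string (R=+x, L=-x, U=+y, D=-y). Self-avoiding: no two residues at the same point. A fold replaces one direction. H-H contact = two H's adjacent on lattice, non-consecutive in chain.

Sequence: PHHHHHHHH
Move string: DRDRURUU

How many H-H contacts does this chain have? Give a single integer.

Answer: 1

Derivation:
Positions: [(0, 0), (0, -1), (1, -1), (1, -2), (2, -2), (2, -1), (3, -1), (3, 0), (3, 1)]
H-H contact: residue 2 @(1,-1) - residue 5 @(2, -1)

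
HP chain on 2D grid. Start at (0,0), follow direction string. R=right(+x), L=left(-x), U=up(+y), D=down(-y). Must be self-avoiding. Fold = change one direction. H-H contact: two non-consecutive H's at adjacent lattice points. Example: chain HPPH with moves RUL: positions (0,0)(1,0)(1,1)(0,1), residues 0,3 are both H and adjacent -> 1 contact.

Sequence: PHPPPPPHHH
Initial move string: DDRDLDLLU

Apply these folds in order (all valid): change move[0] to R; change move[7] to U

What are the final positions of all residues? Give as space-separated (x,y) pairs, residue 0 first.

Initial moves: DDRDLDLLU
Fold: move[0]->R => RDRDLDLLU (positions: [(0, 0), (1, 0), (1, -1), (2, -1), (2, -2), (1, -2), (1, -3), (0, -3), (-1, -3), (-1, -2)])
Fold: move[7]->U => RDRDLDLUU (positions: [(0, 0), (1, 0), (1, -1), (2, -1), (2, -2), (1, -2), (1, -3), (0, -3), (0, -2), (0, -1)])

Answer: (0,0) (1,0) (1,-1) (2,-1) (2,-2) (1,-2) (1,-3) (0,-3) (0,-2) (0,-1)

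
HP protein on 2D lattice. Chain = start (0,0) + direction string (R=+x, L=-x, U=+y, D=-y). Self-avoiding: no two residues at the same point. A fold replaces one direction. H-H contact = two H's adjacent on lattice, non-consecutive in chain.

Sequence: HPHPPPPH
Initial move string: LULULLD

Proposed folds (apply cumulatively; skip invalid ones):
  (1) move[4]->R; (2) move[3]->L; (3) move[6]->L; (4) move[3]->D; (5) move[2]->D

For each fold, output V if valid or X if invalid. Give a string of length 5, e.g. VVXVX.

Answer: XVVVX

Derivation:
Initial: LULULLD -> [(0, 0), (-1, 0), (-1, 1), (-2, 1), (-2, 2), (-3, 2), (-4, 2), (-4, 1)]
Fold 1: move[4]->R => LULURLD INVALID (collision), skipped
Fold 2: move[3]->L => LULLLLD VALID
Fold 3: move[6]->L => LULLLLL VALID
Fold 4: move[3]->D => LULDLLL VALID
Fold 5: move[2]->D => LUDDLLL INVALID (collision), skipped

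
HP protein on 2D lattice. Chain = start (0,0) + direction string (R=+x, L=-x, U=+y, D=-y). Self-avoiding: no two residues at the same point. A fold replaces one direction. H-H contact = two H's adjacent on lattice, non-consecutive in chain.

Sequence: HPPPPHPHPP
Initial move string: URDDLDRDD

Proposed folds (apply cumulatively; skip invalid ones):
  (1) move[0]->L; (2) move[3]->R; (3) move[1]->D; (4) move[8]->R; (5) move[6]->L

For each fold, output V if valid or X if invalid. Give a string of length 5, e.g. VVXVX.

Initial: URDDLDRDD -> [(0, 0), (0, 1), (1, 1), (1, 0), (1, -1), (0, -1), (0, -2), (1, -2), (1, -3), (1, -4)]
Fold 1: move[0]->L => LRDDLDRDD INVALID (collision), skipped
Fold 2: move[3]->R => URDRLDRDD INVALID (collision), skipped
Fold 3: move[1]->D => UDDDLDRDD INVALID (collision), skipped
Fold 4: move[8]->R => URDDLDRDR VALID
Fold 5: move[6]->L => URDDLDLDR VALID

Answer: XXXVV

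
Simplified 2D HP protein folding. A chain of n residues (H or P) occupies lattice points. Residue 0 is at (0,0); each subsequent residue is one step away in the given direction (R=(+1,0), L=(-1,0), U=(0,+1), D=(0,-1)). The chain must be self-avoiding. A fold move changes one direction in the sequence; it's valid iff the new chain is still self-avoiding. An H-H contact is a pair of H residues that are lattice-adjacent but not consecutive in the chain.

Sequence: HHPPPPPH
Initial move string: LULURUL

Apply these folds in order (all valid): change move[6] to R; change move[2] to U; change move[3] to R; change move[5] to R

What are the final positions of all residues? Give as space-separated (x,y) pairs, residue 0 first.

Answer: (0,0) (-1,0) (-1,1) (-1,2) (0,2) (1,2) (2,2) (3,2)

Derivation:
Initial moves: LULURUL
Fold: move[6]->R => LULURUR (positions: [(0, 0), (-1, 0), (-1, 1), (-2, 1), (-2, 2), (-1, 2), (-1, 3), (0, 3)])
Fold: move[2]->U => LUUURUR (positions: [(0, 0), (-1, 0), (-1, 1), (-1, 2), (-1, 3), (0, 3), (0, 4), (1, 4)])
Fold: move[3]->R => LUURRUR (positions: [(0, 0), (-1, 0), (-1, 1), (-1, 2), (0, 2), (1, 2), (1, 3), (2, 3)])
Fold: move[5]->R => LUURRRR (positions: [(0, 0), (-1, 0), (-1, 1), (-1, 2), (0, 2), (1, 2), (2, 2), (3, 2)])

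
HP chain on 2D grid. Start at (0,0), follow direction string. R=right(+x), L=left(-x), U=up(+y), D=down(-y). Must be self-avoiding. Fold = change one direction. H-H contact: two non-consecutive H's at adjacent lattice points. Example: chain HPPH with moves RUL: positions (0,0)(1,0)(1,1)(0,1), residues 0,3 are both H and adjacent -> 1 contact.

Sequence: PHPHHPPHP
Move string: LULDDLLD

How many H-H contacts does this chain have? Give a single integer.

Positions: [(0, 0), (-1, 0), (-1, 1), (-2, 1), (-2, 0), (-2, -1), (-3, -1), (-4, -1), (-4, -2)]
H-H contact: residue 1 @(-1,0) - residue 4 @(-2, 0)

Answer: 1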